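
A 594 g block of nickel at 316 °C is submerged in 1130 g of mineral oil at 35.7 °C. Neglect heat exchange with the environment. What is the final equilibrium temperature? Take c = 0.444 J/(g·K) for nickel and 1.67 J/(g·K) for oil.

T_f ≈ 70.1 °C

T_f is the heat-capacity-weighted average of the initial temperatures:
T_f = (263.74·316 + 1887.1·35.7) / (263.74 + 1887.1)
    = 150710 / 2150.8 ≈ 70.07 °C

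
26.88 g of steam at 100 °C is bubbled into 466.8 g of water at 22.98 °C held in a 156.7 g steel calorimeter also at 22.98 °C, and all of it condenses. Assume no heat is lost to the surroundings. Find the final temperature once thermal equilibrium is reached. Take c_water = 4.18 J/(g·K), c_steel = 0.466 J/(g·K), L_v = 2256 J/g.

Sum of m c ΔT and latent-heat terms is zero:
condense steam: −26.88×2256 = −60641
  condensate cools 100→T: 26.88×4.18×(T − 100) = 112.36(T − 100)
  water warms: 466.8×4.18×(T − 22.98) = 1951.2(T − 22.98)
  cup: 73.02(T − 22.98)
2136.6 T = 60641 + 11236 + 46517 = 118394
T ≈ 55.41 °C — below 100 °C, confirming all the steam condensed.

T_f ≈ 55.4 °C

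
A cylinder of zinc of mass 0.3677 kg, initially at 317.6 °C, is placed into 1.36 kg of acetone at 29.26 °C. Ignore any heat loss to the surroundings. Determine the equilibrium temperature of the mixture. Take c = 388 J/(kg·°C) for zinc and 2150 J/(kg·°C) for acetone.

T_f ≈ 42.7 °C

Net heat exchanged in the isolated system is zero:
0.3677*388*(T − 317.6) + 1.36*2150*(T − 29.26) = 0
(142.67 + 2924) T = 142.67*317.6 + 2924*29.26
T = 130867/3066.7 ≈ 42.67 °C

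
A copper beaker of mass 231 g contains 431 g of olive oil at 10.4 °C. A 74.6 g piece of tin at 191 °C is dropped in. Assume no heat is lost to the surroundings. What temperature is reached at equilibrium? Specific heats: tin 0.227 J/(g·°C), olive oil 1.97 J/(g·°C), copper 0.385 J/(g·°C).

T_f ≈ 13.6 °C

Conservation of energy gives ΣQ = 0:
74.6*0.227*(T − 191) + 431*1.97*(T − 10.4) + 231*0.385*(T − 10.4) = 0
16.93(T − 191) + 849.07(T − 10.4) + 88.94(T − 10.4) = 0
(16.93 + 849.07 + 88.94) T = 16.93*191 + 849.07*10.4 + 88.94*10.4
T ≈ 13.60 °C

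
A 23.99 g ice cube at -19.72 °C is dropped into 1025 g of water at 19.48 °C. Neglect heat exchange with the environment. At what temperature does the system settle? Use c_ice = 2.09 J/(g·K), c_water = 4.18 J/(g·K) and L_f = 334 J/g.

Net heat exchanged in the isolated system is zero:
warm ice to 0 °C: 23.99·2.09·(0 − (-19.72)) = 988.74
  melt ice: 23.99·334 = 8012.7
  warm the meltwater: 100.28 T
  water: 4284.5(T − 19.48)
4384.8 T = 83462 − 9001.4 = 74461
T ≈ 16.98 °C (positive, so assuming full melt was valid).

T_f ≈ 17.0 °C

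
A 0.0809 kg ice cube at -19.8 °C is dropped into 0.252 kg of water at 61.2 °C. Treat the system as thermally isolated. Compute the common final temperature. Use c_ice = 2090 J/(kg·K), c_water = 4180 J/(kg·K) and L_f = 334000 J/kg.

T_f ≈ 24.5 °C

Setting the total heat transfer to zero:
ice -19.8→0 °C: 0.0809·2090·19.8 = 3347.8; melt ice: 0.0809·334000 = 27021; meltwater 0→T: 0.0809·4180·T = 338.16 T; water cools: 0.252·4180·(T − 61.2) = 1053.4(T − 61.2)
1391.5 T = 64466 − 30368 = 34097
T ≈ 24.50 °C. Since T > 0 °C, the all-ice-melts assumption holds.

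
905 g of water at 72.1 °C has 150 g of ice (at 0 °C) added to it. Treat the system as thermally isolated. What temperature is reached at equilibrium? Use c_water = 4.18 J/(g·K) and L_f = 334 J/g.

Energy balance with sensible and latent terms:
fusion: m_ice L_f = 150·334 = 50100
  warm the meltwater: 627 T
  water cools: 905·4.18·(T − 72.1) = 3782.9(T − 72.1)
4409.9 T = 272747 − 50100 = 222647
T ≈ 50.49 °C. Since T > 0 °C, the all-ice-melts assumption holds.

T_f ≈ 50.5 °C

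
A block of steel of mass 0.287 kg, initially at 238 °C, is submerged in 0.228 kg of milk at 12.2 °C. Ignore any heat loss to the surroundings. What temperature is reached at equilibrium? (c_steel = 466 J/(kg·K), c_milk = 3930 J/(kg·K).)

T_f ≈ 41.5 °C

T_f is the heat-capacity-weighted average of the initial temperatures:
T_f = (133.74×238 + 896.04×12.2) / (133.74 + 896.04)
    = 42762 / 1029.8 ≈ 41.53 °C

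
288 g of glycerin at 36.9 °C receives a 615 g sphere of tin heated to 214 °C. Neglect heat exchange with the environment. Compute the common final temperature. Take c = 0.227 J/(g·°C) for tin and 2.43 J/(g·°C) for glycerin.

With ΣQ=0 the equilibrium temperature is the m·c-weighted mean:
T_f = (139.61·214 + 699.84·36.9) / (139.61 + 699.84)
    = 55700 / 839.45 ≈ 66.35 °C

T_f ≈ 66.4 °C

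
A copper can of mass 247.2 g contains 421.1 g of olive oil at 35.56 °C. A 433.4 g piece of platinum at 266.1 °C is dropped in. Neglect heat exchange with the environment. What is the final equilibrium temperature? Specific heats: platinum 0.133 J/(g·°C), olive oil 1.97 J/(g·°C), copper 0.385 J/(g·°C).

Heat gained plus heat lost sum to zero:
433.4*0.133*(T − 266.1) + 421.1*1.97*(T − 35.56) + 247.2*0.385*(T − 35.56) = 0
982.38 T = 48222
T = 48222 / 982.38 = 49.1 °C

T_f ≈ 49.1 °C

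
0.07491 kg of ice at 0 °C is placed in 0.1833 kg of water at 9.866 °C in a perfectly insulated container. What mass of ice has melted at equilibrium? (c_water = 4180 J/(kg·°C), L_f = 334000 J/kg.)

Heat available from the water dropping to 0 °C: 0.1833×4180×9.866 = 7559.3 J.
Melting all 0.07491 kg of ice would need 0.07491×334000 = 25020 J.
Since 7559.3 < 25020 J, not all the ice melts; equilibrium is at 0 °C.
m_melt = 7559.3 / L_f = 0.02263 kg.

m_melted ≈ 0.0226 kg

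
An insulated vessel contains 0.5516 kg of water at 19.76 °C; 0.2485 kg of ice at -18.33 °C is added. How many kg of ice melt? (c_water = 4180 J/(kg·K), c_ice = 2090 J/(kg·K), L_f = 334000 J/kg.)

Heat available from the water dropping to 0 °C: 0.5516×4180×19.76 = 45560 J.
Of that, 0.2485×2090×18.33 = 9520 J goes to bring the ice to 0 °C, leaving 36040 J.
Melting all 0.2485 kg of ice would need 0.2485×334000 = 82999 J.
36040 J < 82999 J, so only part of the ice melts and the system sits at 0 °C.
Mass melted = 36040/334000 ≈ 0.1079 kg.

m_melted ≈ 0.108 kg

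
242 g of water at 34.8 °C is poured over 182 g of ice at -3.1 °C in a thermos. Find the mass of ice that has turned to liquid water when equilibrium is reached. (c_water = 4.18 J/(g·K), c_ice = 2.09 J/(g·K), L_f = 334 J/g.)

m_melted ≈ 102 g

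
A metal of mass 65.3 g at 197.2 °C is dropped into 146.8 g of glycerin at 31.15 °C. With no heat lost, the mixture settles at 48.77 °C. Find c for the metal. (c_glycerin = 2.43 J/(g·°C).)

Heat lost by the metal = heat gained by the glycerin:
65.3×c×(197.2 − 48.77) = 146.8×2.43×(48.77 − 31.15)
9692.5 c = 6285.5  ⇒  c ≈ 0.6485 J/(g·°C)

c ≈ 0.648 J/(g·°C)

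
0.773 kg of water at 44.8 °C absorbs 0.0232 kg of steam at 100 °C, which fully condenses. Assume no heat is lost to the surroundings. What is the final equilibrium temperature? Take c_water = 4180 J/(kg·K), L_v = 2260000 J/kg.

Net heat exchanged in the isolated system is zero:
latent heat released on condensation: 0.0232×2260000 = 52432
  condensed water 100 °C→T: 96.98(T − 100)
  water warms: 0.773×4180×(T − 44.8) = 3231.1(T − 44.8)
3328.1 T = 52432 + 9697.6 + 144755 = 206885
T ≈ 62.16 °C — below 100 °C, confirming all the steam condensed.

T_f ≈ 62.2 °C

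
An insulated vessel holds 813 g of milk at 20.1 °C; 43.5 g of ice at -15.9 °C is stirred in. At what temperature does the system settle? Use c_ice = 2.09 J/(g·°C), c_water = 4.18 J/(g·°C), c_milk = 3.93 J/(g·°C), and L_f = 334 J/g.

Heat gained plus heat lost sum to zero:
ice -15.9→0 °C: 43.5·2.09·15.9 = 1445.5
  melt ice: 43.5·334 = 14529
  warm the meltwater: 181.83 T
  milk: 3195.1(T − 20.1)
3376.9 T = 64221 − 15975 = 48247
T ≈ 14.29 °C. Since T > 0 °C, the all-ice-melts assumption holds.

T_f ≈ 14.3 °C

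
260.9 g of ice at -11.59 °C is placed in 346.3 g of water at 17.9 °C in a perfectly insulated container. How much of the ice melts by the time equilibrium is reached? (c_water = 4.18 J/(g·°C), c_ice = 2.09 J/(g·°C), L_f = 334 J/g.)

m_melted ≈ 58.7 g

Heat available from the water dropping to 0 °C: 346.3×4.18×17.9 = 25911 J.
Warming the ice to 0 °C takes 260.9×2.09×11.59 = 6319.8 J, leaving 19591 J for melting.
Melting all 260.9 g of ice would need 260.9×334 = 87141 J.
That's not enough to melt it all — equilibrium is at 0 °C with ice remaining.
m_melt = 19591 / L_f = 58.66 g.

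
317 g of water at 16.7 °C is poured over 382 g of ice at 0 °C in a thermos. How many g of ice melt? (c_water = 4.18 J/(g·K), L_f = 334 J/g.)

m_melted ≈ 66.3 g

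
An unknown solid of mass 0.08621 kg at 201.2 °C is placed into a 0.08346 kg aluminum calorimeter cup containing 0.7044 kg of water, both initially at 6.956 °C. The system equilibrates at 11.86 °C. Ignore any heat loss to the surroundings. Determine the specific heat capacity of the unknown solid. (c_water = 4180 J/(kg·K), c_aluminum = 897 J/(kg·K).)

Net heat exchanged in the isolated system is zero:
0.08621·c·(11.86 − 201.2) + 0.7044·4180·(11.86 − 6.956) + 0.08346·897·(11.86 − 6.956) = 0
-16.32 c = -14806
c = -14806/-16.32 ≈ 907.1 J/(kg·K)

c ≈ 907 J/(kg·K)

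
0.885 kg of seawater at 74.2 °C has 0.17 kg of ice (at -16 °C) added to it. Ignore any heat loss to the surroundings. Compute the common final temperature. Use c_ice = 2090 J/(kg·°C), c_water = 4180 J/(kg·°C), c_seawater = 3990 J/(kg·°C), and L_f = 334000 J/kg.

Conservation of energy gives ΣQ = 0:
warm ice to 0 °C: 0.17·2090·(0 − (-16)) = 5684.8
  melt ice: 0.17·334000 = 56780
  meltwater 0→T: 0.17·4180·T = 710.6 T
  seawater cools: 0.885·3990·(T − 74.2) = 3531.2(T − 74.2)
4241.8 T = 262011 − 62465 = 199547
T ≈ 47.04 °C. Since T > 0 °C, the all-ice-melts assumption holds.

T_f ≈ 47.0 °C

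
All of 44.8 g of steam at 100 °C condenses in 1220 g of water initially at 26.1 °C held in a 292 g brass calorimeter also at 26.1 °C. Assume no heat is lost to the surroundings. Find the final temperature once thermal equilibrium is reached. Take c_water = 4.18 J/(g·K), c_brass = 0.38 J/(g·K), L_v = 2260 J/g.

Conservation of energy gives ΣQ = 0:
condense steam: −44.8×2260 = −101248; condensate cools 100→T: 44.8×4.18×(T − 100) = 187.26(T − 100); water warms: 1220×4.18×(T − 26.1) = 5099.6(T − 26.1); brass cup: 292×0.38×(T − 26.1) = 110.96(T − 26.1)
5397.8 T = 101248 + 18726 + 135996 = 255970
T ≈ 47.42 °C (< 100 °C, so full condensation is consistent).

T_f ≈ 47.4 °C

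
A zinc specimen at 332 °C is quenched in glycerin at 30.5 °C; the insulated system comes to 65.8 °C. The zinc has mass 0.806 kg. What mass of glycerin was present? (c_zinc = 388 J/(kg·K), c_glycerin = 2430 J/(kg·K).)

Heat lost by the zinc = heat gained by the glycerin:
0.806·388·(332 − 65.8) = m·2430·(65.8 − 30.5)
85779 m = 83248  ⇒  m ≈ 0.9705 kg

m ≈ 0.97 kg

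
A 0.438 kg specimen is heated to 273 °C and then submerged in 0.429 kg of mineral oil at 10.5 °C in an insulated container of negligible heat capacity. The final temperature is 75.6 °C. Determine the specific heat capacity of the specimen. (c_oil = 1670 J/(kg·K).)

Heat lost by the specimen = heat gained by the oil:
0.438·c·(273 − 75.6) = 0.429·1670·(75.6 − 10.5)
86.46 c = 46640  ⇒  c ≈ 539.4 J/(kg·K)

c ≈ 539 J/(kg·K)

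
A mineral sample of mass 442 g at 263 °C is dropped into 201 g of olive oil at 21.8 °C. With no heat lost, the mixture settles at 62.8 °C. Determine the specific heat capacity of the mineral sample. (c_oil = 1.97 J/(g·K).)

Heat lost by the mineral sample = heat gained by the oil:
442×c×(263 − 62.8) = 201×1.97×(62.8 − 21.8)
88488 c = 16235  ⇒  c ≈ 0.1835 J/(g·K)

c ≈ 0.183 J/(g·K)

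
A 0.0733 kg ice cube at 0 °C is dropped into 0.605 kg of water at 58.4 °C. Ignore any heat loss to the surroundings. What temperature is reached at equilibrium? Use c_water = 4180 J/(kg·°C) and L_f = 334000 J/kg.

Sum of m c ΔT and latent-heat terms is zero:
latent heat to melt: 0.0733·334000 = 24482
  warm the meltwater: 306.39 T
  water: 2528.9(T − 58.4)
2835.3 T = 147688 − 24482 = 123206
T ≈ 43.45 °C. Since T > 0 °C, the all-ice-melts assumption holds.

T_f ≈ 43.5 °C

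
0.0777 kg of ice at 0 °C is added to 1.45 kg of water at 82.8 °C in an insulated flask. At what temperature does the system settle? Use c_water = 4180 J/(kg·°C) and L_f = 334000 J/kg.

Conservation of energy gives ΣQ = 0:
latent heat to melt: 0.0777×334000 = 25952
  warm the meltwater: 324.79 T
  water cools: 1.45×4180×(T − 82.8) = 6061(T − 82.8)
6385.8 T = 501851 − 25952 = 475899
T ≈ 74.52 °C — above 0 °C, consistent with complete melting.

T_f ≈ 74.5 °C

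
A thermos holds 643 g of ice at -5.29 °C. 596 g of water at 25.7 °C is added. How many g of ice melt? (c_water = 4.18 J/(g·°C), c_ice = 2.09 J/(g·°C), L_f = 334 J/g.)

Heat available from the water dropping to 0 °C: 596×4.18×25.7 = 64026 J.
Of that, 643×2.09×5.29 = 7109.1 J goes to bring the ice to 0 °C, leaving 56917 J.
Melting all 643 g of ice would need 643×334 = 214762 J.
Since 56917 < 214762 J, not all the ice melts; equilibrium is at 0 °C.
m_melted×334 = 56917  ⇒  m_melted ≈ 170.4 g.

m_melted ≈ 170 g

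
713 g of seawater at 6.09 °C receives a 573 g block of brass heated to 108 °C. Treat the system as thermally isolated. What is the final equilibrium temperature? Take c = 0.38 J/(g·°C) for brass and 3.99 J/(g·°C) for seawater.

T_f ≈ 13.3 °C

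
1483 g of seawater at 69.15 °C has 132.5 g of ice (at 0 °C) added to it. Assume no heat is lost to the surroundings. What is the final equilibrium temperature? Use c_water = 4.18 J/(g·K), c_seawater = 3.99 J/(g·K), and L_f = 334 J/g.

Setting the total heat transfer to zero:
fusion: m_ice L_f = 132.5·334 = 44255; warm the meltwater: 553.85 T; seawater cools: 1483·3.99·(T − 69.15) = 5917.2(T − 69.15)
6471 T = 409172 − 44255 = 364917
T ≈ 56.39 °C — above 0 °C, consistent with complete melting.

T_f ≈ 56.4 °C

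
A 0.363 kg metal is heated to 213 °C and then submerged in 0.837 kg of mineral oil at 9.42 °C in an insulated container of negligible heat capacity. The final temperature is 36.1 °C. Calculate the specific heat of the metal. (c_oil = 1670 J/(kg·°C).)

Heat lost by the metal = heat gained by the oil:
0.363·c·(213 − 36.1) = 0.837·1670·(36.1 − 9.42)
64.21 c = 37293  ⇒  c ≈ 580.8 J/(kg·°C)

c ≈ 581 J/(kg·°C)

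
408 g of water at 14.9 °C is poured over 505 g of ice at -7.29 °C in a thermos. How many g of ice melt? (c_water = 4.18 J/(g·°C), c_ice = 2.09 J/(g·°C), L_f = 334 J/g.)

m_melted ≈ 53 g

Heat available from the water dropping to 0 °C: 408·4.18·14.9 = 25411 J.
Warming the ice to 0 °C takes 505·2.09·7.29 = 7694.2 J, leaving 17717 J for melting.
To melt every bit of ice: 505·334 = 168670 J.
17717 J < 168670 J, so only part of the ice melts and the system sits at 0 °C.
m_melt = 17717 / L_f = 53.04 g.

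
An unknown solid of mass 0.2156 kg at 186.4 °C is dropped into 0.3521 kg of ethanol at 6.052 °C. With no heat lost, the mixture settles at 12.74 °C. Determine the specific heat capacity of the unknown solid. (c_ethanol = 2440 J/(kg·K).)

c ≈ 153 J/(kg·K)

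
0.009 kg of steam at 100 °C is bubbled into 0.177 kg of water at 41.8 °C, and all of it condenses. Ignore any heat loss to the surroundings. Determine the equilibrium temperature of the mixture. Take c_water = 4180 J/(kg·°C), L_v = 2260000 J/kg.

Net heat exchanged in the isolated system is zero:
condense steam: −0.009×2260000 = −20340
  condensed water 100 °C→T: 37.62(T − 100)
  original water: 739.86(T − 41.8)
777.48 T = 20340 + 3762 + 30926 = 55028
T ≈ 70.78 °C, under the boiling point, so the assumption holds.

T_f ≈ 70.8 °C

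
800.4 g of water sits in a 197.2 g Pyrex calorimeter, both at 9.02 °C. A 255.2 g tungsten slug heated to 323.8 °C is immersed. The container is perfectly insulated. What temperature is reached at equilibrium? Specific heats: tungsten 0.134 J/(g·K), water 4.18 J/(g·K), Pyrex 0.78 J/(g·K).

Energy conservation, ΣQ = 0:
255.2*0.134*(T − 323.8) + 800.4*4.18*(T − 9.02) + 197.2*0.78*(T − 9.02) = 0
34.2(T − 323.8) + 3345.7(T − 9.02) + 153.82(T − 9.02) = 0
3533.7 T = 42638
T = 42638/3533.7 ≈ 12.07 °C

T_f ≈ 12.1 °C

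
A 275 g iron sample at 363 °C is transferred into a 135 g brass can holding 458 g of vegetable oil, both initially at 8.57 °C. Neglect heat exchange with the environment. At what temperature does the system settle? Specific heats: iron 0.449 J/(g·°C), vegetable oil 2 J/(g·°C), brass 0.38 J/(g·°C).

T_f ≈ 48.7 °C

Taking heat into each body as positive, Σ m c ΔT = 0:
275×0.449×(T − 363) + 458×2×(T − 8.57) + 135×0.38×(T − 8.57) = 0
(123.48 + 916 + 51.3) T = 123.48×363 + 916×8.57 + 51.3×8.57
T = 53111 / 1090.8 = 48.7 °C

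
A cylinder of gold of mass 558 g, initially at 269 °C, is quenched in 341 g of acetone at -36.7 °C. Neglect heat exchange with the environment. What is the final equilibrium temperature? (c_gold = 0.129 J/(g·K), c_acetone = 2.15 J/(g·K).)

Conservation of energy gives ΣQ = 0:
558*0.129*(T − 269) + 341*2.15*(T − (-36.7)) = 0
71.98(T − 269) + 733.15(T − (-36.7)) = 0
(71.98 + 733.15) T = 71.98*269 + 733.15*(-36.7)
T = -7543.4 / 805.13 = -9.37 °C

T_f ≈ -9.4 °C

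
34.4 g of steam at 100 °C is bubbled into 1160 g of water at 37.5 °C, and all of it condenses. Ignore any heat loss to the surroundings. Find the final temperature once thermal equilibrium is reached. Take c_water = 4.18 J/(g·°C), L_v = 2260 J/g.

Energy balance with sensible and latent terms:
steam→water at 100 °C releases m L_v = 34.4×2260 = 77744
  condensate cools 100→T: 34.4×4.18×(T − 100) = 143.79(T − 100)
  water warms: 1160×4.18×(T − 37.5) = 4848.8(T − 37.5)
4992.6 T = 77744 + 14379 + 181830 = 273953
T ≈ 54.87 °C, under the boiling point, so the assumption holds.

T_f ≈ 54.9 °C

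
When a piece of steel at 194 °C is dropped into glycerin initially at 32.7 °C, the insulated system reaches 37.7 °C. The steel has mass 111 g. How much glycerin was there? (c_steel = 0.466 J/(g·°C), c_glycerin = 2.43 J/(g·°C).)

m ≈ 665 g

Heat lost by the steel = heat gained by the glycerin:
111×0.466×(194 − 37.7) = m×2.43×(37.7 − 32.7)
12.15 m = 8084.8  ⇒  m ≈ 665.4 g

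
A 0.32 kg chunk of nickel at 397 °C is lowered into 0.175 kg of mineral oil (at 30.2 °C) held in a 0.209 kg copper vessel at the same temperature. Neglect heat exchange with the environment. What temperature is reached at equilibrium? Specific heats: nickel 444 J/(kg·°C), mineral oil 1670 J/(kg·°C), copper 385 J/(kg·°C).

T_f ≈ 131.4 °C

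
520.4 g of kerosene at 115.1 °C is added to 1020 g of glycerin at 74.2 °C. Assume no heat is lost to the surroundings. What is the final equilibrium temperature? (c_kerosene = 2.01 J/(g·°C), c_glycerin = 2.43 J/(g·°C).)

T_f ≈ 86.3 °C

Let T be the final temperature. ΣQ_i = 0:
520.4·2.01·(T − 115.1) + 1020·2.43·(T − 74.2) = 0
1046(T − 115.1) + 2478.6(T − 74.2) = 0
3524.6 T = 304307
T = 304307/3524.6 ≈ 86.34 °C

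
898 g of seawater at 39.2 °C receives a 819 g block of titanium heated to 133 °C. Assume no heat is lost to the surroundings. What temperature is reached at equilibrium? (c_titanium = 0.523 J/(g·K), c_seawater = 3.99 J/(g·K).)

T_f ≈ 49.2 °C

|Q_titanium| = |Q_seawater|:
819×0.523×(133 − T) = 898×3.99×(T − 39.2)
428.34(133 − T) = 3583(T − 39.2)
4011.4 T = 197423  ⇒  T ≈ 49.22 °C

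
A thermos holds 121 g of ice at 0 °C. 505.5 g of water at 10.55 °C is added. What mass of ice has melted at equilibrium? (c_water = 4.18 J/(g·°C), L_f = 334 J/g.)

m_melted ≈ 66.7 g

Cooling the water to 0 °C releases 505.5·4.18·10.55 = 22292 J.
Melting all 121 g of ice would need 121·334 = 40414 J.
22292 J < 40414 J, so only part of the ice melts and the system sits at 0 °C.
m_melt = 22292 / L_f = 66.74 g.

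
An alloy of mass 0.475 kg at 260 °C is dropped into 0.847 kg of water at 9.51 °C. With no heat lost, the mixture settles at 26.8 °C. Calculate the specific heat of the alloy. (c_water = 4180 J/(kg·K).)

m_s c (T_s − T_f) = m_water c_water (T_f − T_0):
0.475·c·(260 − 26.8) = 0.847·4180·(26.8 − 9.51)
110.77 c = 61215  ⇒  c ≈ 552.6 J/(kg·K)

c ≈ 553 J/(kg·K)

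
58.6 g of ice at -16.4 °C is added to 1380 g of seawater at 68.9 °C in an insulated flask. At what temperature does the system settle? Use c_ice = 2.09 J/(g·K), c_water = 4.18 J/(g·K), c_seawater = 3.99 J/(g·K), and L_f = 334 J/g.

T_f ≈ 62.2 °C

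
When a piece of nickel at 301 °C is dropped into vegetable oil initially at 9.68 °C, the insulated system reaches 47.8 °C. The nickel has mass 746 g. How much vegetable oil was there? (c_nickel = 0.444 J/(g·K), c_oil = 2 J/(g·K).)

Heat gained plus heat lost sum to zero:
746·0.444·(47.8 − 301) + m·2·(47.8 − 9.68) = 0
76.24 m = 83866
m = 83866/76.24 ≈ 1100 g

m ≈ 1100 g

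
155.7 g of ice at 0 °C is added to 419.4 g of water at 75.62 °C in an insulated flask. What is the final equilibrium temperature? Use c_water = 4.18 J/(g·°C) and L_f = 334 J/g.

T_f ≈ 33.5 °C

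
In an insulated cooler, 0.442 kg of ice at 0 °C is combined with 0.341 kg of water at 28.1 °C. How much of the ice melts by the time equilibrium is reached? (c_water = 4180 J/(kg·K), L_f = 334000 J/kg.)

m_melted ≈ 0.12 kg

Water can give up m c ΔT = 0.341×4180×28.1 = 40053 J before reaching 0 °C.
Fully melting the ice requires m_ice L_f = 0.442×334000 = 147628 J.
40053 J < 147628 J, so only part of the ice melts and the system sits at 0 °C.
m_melt = 40053 / L_f = 0.1199 kg.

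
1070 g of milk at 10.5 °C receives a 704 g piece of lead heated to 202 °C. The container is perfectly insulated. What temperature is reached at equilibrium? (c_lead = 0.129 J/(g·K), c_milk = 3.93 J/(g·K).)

Taking heat into each body as positive, Σ m c ΔT = 0:
704·0.129·(T − 202) + 1070·3.93·(T − 10.5) = 0
90.82(T − 202) + 4205.1(T − 10.5) = 0
(90.82 + 4205.1) T = 90.82·202 + 4205.1·10.5
T = 62498 / 4295.9 = 14.5 °C

T_f ≈ 14.5 °C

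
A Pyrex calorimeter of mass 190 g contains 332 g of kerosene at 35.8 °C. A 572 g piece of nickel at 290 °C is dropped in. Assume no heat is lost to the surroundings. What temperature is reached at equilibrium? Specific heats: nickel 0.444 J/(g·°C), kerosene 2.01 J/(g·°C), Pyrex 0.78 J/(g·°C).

Energy conservation, ΣQ = 0:
572×0.444×(T − 290) + 332×2.01×(T − 35.8) + 190×0.78×(T − 35.8) = 0
253.97(T − 290) + 667.32(T − 35.8) + 148.2(T − 35.8) = 0
1069.5 T = 102846
T = 102846 / 1069.5 = 96.2 °C

T_f ≈ 96.2 °C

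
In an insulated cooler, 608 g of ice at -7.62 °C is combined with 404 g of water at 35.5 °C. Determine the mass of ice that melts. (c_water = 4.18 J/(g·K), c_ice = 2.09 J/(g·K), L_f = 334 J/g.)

Water can give up m c ΔT = 404·4.18·35.5 = 59950 J before reaching 0 °C.
Of that, 608·2.09·7.62 = 9682.9 J goes to bring the ice to 0 °C, leaving 50267 J.
Melting all 608 g of ice would need 608·334 = 203072 J.
50267 J < 203072 J, so only part of the ice melts and the system sits at 0 °C.
m_melted·334 = 50267  ⇒  m_melted ≈ 150.5 g.

m_melted ≈ 150 g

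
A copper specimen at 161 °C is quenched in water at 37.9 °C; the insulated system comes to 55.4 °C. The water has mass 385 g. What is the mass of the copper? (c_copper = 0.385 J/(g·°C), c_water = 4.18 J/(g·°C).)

m ≈ 693 g

Net heat exchanged in the isolated system is zero:
m×0.385×(55.4 − 161) + 385×4.18×(55.4 − 37.9) = 0
-40.66 m = -28163
m = -28163/-40.66 ≈ 692.7 g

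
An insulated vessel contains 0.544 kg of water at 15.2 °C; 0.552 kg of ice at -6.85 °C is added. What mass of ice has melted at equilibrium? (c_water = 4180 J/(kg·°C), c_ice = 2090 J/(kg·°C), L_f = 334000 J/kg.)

Water can give up m c ΔT = 0.544·4180·15.2 = 34564 J before reaching 0 °C.
Of that, 0.552·2090·6.85 = 7902.7 J goes to bring the ice to 0 °C, leaving 26661 J.
Melting all 0.552 kg of ice would need 0.552·334000 = 184368 J.
That's not enough to melt it all — equilibrium is at 0 °C with ice remaining.
m_melted·334000 = 26661  ⇒  m_melted ≈ 0.07982 kg.

m_melted ≈ 0.0798 kg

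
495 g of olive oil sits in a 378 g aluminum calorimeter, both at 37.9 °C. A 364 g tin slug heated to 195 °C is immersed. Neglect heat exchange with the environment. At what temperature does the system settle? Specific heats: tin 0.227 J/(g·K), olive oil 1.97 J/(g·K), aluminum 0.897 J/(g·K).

Conservation of energy gives ΣQ = 0:
364·0.227·(T − 195) + 495·1.97·(T − 37.9) + 378·0.897·(T − 37.9) = 0
82.63(T − 195) + 975.15(T − 37.9) + 339.07(T − 37.9) = 0
1396.8 T = 65921
T = 65921 / 1396.8 = 47.2 °C

T_f ≈ 47.2 °C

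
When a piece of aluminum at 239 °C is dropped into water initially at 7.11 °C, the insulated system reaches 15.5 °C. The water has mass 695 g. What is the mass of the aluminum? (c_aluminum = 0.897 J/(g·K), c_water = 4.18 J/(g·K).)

Heat lost by the aluminum = heat gained by the water:
m×0.897×(239 − 15.5) = 695×4.18×(15.5 − 7.11)
200.48 m = 24374  ⇒  m ≈ 121.6 g

m ≈ 122 g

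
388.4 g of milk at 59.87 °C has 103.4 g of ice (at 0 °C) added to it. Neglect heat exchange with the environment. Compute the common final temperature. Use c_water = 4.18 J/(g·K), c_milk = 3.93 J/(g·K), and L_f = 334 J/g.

T_f ≈ 29.0 °C

Sum of m c ΔT and latent-heat terms is zero:
melt ice: 103.4×334 = 34536
  warm the meltwater: 432.21 T
  milk cools: 388.4×3.93×(T − 59.87) = 1526.4(T − 59.87)
1958.6 T = 91386 − 34536 = 56851
T ≈ 29.03 °C (positive, so assuming full melt was valid).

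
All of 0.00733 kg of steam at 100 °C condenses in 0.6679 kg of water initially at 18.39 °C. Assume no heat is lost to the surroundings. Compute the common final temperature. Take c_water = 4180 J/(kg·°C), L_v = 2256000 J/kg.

Let T be the final temperature. ΣQ_i = 0:
latent heat released on condensation: 0.00733×2256000 = 16536; condensed water 100 °C→T: 30.64(T − 100); original water: 2791.8(T − 18.39)
2822.5 T = 16536 + 3063.9 + 51342 = 70942
T ≈ 25.13 °C, under the boiling point, so the assumption holds.

T_f ≈ 25.1 °C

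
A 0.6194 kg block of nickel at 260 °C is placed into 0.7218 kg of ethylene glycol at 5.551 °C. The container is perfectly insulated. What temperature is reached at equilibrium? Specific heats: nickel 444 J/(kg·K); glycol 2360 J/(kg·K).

T_f ≈ 40.9 °C

Energy conservation, ΣQ = 0:
0.6194·444·(T − 260) + 0.7218·2360·(T − 5.551) = 0
275.01(T − 260) + 1703.4(T − 5.551) = 0
1978.5 T = 80959
T = 80959 / 1978.5 = 40.9 °C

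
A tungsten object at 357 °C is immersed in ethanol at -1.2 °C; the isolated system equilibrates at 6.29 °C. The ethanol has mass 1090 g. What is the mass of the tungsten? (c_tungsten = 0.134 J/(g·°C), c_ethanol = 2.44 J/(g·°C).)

Heat lost by the tungsten = heat gained by the ethanol:
m·0.134·(357 − 6.29) = 1090·2.44·(6.29 − (-1.2))
47 m = 19920  ⇒  m ≈ 423.9 g

m ≈ 424 g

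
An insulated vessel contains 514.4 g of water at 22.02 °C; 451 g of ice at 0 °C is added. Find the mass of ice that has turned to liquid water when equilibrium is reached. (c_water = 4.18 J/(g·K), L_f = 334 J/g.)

Cooling the water to 0 °C releases 514.4·4.18·22.02 = 47347 J.
Fully melting the ice requires m_ice L_f = 451·334 = 150634 J.
Since 47347 < 150634 J, not all the ice melts; equilibrium is at 0 °C.
m_melt = 47347 / L_f = 141.8 g.

m_melted ≈ 142 g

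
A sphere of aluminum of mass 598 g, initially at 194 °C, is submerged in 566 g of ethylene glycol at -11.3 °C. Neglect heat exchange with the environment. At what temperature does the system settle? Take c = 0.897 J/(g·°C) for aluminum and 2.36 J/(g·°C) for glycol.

With ΣQ=0 the equilibrium temperature is the m·c-weighted mean:
T_f = (536.41*194 + 1335.8*(-11.3)) / (536.41 + 1335.8)
    = 88969 / 1872.2 ≈ 47.52 °C

T_f ≈ 47.5 °C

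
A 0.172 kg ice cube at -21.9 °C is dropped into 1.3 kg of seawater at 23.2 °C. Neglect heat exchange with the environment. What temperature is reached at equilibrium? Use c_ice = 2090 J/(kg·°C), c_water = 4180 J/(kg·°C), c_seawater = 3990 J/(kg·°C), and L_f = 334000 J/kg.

T_f ≈ 9.3 °C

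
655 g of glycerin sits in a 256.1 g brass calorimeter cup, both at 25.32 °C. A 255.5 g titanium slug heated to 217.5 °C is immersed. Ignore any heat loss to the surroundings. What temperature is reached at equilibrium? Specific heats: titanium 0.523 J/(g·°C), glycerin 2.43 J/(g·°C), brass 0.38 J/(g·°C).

T_f ≈ 39.4 °C

Taking heat into each body as positive, Σ m c ΔT = 0:
255.5·0.523·(T − 217.5) + 655·2.43·(T − 25.32) + 256.1·0.38·(T − 25.32) = 0
1822.6 T = 71828
T ≈ 39.41 °C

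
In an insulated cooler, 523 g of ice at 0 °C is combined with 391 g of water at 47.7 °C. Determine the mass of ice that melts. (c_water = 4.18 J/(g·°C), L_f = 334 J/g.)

m_melted ≈ 233 g

Heat available from the water dropping to 0 °C: 391·4.18·47.7 = 77960 J.
Melting all 523 g of ice would need 523·334 = 174682 J.
That's not enough to melt it all — equilibrium is at 0 °C with ice remaining.
Mass melted = 77960/334 ≈ 233.4 g.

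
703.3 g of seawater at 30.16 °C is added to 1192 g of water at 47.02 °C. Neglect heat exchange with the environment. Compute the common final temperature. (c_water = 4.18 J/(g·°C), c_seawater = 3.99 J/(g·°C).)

Conservation of energy gives ΣQ = 0:
1192*4.18*(T − 47.02) + 703.3*3.99*(T − 30.16) = 0
4982.6(T − 47.02) + 2806.2(T − 30.16) = 0
7788.7 T = 318914
T ≈ 40.95 °C

T_f ≈ 40.9 °C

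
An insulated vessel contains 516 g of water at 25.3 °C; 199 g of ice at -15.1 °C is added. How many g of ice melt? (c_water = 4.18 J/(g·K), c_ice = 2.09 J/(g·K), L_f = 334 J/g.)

m_melted ≈ 145 g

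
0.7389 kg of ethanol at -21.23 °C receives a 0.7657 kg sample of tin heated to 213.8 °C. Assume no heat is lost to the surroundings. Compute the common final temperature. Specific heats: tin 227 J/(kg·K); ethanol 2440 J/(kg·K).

Set heat shed by the hot body equal to heat absorbed by the cold body:
0.7657×227×(213.8 − T) = 0.7389×2440×(T − (-21.23))
173.81(213.8 − T) = 1802.9(T − (-21.23))
1976.7 T = -1114.5  ⇒  T ≈ -0.56 °C

T_f ≈ -0.6 °C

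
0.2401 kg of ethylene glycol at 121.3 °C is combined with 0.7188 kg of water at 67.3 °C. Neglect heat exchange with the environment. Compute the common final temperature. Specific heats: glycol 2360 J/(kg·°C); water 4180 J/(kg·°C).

T_f ≈ 75.9 °C

Let T be the final temperature. ΣQ_i = 0:
0.2401*2360*(T − 121.3) + 0.7188*4180*(T − 67.3) = 0
566.64(T − 121.3) + 3004.6(T − 67.3) = 0
(566.64 + 3004.6) T = 566.64*121.3 + 3004.6*67.3
T = 270941 / 3571.2 = 75.9 °C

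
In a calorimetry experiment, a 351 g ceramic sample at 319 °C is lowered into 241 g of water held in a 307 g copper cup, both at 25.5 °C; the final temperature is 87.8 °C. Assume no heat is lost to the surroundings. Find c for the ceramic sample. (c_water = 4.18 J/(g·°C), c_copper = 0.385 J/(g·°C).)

c ≈ 0.864 J/(g·°C)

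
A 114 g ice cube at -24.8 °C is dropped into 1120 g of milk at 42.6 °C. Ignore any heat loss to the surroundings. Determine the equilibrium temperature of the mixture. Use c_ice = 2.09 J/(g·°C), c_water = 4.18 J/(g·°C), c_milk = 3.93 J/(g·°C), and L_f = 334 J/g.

Energy conservation, ΣQ = 0:
ice -24.8→0 °C: 114·2.09·24.8 = 5908.8; melt ice: 114·334 = 38076; warm the meltwater: 476.52 T; milk cools: 1120·3.93·(T − 42.6) = 4401.6(T − 42.6)
4878.1 T = 187508 − 43985 = 143523
T ≈ 29.42 °C — above 0 °C, consistent with complete melting.

T_f ≈ 29.4 °C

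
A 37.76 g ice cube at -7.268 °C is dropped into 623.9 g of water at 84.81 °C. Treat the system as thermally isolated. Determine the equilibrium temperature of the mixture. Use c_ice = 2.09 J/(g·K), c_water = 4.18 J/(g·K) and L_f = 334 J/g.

Heat gained plus heat lost sum to zero:
ice -7.268→0 °C: 37.76×2.09×7.268 = 573.58; latent heat to melt: 37.76×334 = 12612; meltwater 0→T: 37.76×4.18×T = 157.84 T; water cools: 623.9×4.18×(T − 84.81) = 2607.9(T − 84.81)
2765.7 T = 221176 − 13185 = 207991
T ≈ 75.20 °C. Since T > 0 °C, the all-ice-melts assumption holds.

T_f ≈ 75.2 °C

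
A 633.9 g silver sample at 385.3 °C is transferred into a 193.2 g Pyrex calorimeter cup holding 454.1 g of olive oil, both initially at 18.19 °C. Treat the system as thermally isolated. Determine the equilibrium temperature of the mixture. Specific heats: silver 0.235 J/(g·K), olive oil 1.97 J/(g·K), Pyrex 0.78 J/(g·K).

Conservation of energy gives ΣQ = 0:
633.9×0.235×(T − 385.3) + 454.1×1.97×(T − 18.19) + 193.2×0.78×(T − 18.19) = 0
148.97(T − 385.3) + 894.58(T − 18.19) + 150.7(T − 18.19) = 0
(148.97 + 894.58 + 150.7) T = 148.97×385.3 + 894.58×18.19 + 150.7×18.19
T ≈ 63.98 °C

T_f ≈ 64.0 °C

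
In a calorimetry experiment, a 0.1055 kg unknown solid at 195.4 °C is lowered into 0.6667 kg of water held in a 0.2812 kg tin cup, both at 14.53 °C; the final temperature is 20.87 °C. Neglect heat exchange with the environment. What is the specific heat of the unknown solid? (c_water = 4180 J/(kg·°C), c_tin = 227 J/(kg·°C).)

Taking heat into each body as positive, Σ m c ΔT = 0:
0.1055×c×(20.87 − 195.4) + 0.6667×4180×(20.87 − 14.53) + 0.2812×227×(20.87 − 14.53) = 0
-18.41 c = -18073
c = -18073/-18.41 ≈ 981.5 J/(kg·°C)

c ≈ 982 J/(kg·°C)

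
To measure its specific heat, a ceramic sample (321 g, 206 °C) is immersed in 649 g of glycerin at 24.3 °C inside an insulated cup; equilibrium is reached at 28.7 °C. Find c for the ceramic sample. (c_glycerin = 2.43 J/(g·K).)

c ≈ 0.122 J/(g·K)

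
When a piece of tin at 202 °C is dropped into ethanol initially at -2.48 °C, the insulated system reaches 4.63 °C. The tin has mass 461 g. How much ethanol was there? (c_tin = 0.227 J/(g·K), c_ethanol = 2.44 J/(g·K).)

m ≈ 1190 g

Taking heat into each body as positive, Σ m c ΔT = 0:
461·0.227·(4.63 − 202) + m·2.44·(4.63 − (-2.48)) = 0
17.35 m = 20654
m = 20654/17.35 ≈ 1191 g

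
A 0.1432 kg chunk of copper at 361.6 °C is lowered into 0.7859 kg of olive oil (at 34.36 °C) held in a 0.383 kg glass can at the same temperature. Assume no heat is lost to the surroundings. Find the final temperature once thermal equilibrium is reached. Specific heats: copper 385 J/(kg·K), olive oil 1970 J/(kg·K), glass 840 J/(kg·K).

T_f ≈ 43.7 °C

Let T be the final temperature. ΣQ_i = 0:
0.1432*385*(T − 361.6) + 0.7859*1970*(T − 34.36) + 0.383*840*(T − 34.36) = 0
1925.1 T = 84187
T ≈ 43.73 °C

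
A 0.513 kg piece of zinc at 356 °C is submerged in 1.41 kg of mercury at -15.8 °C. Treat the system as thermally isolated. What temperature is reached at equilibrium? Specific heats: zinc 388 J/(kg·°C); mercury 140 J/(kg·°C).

T_f ≈ 170.9 °C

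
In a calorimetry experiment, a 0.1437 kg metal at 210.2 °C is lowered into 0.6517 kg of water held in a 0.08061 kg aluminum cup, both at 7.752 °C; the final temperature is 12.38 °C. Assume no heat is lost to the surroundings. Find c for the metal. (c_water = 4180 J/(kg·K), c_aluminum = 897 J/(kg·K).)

c ≈ 455 J/(kg·K)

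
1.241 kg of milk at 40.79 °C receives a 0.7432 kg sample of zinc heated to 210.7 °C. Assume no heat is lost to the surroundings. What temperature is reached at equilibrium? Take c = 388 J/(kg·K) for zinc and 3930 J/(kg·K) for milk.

T_f = Σ m_i c_i T_i / Σ m_i c_i:
T_f = (288.36×210.7 + 4877.1×40.79) / (288.36 + 4877.1)
    = 259696 / 5165.5 ≈ 50.28 °C

T_f ≈ 50.3 °C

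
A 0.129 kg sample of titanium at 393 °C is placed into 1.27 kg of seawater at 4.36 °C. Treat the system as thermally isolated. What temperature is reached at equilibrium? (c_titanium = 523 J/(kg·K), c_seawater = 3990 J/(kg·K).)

Heat lost by the titanium equals heat gained by the seawater:
0.129*523*(393 − T) = 1.27*3990*(T − 4.36)
67.47(393 − T) = 5067.3(T − 4.36)
5134.8 T = 48608  ⇒  T ≈ 9.47 °C

T_f ≈ 9.5 °C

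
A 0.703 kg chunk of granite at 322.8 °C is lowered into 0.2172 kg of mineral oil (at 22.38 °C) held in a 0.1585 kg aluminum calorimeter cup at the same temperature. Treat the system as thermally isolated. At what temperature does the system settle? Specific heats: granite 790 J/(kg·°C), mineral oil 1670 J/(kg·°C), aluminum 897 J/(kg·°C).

T_f ≈ 179.7 °C

T_f is the heat-capacity-weighted average of the initial temperatures:
T_f = (555.37·322.8 + 362.72·22.38 + 142.17·22.38) / (555.37 + 362.72 + 142.17)
    = 190573 / 1060.3 ≈ 179.74 °C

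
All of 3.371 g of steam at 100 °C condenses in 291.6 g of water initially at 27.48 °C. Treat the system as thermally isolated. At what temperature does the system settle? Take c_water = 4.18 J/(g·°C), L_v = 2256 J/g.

Setting the total heat transfer to zero:
steam→water at 100 °C releases m L_v = 3.371·2256 = 7605
  condensed water 100 °C→T: 14.09(T − 100)
  water warms: 291.6·4.18·(T − 27.48) = 1218.9(T − 27.48)
1233 T = 7605 + 1409.1 + 33495 = 42509
T ≈ 34.48 °C — below 100 °C, confirming all the steam condensed.

T_f ≈ 34.5 °C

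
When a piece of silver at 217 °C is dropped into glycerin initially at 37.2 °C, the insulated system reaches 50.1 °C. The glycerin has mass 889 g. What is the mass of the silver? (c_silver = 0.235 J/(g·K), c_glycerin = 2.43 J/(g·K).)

m ≈ 711 g

|Q_silver| = |Q_glycerin|:
m×0.235×(217 − 50.1) = 889×2.43×(50.1 − 37.2)
39.22 m = 27867  ⇒  m ≈ 710.5 g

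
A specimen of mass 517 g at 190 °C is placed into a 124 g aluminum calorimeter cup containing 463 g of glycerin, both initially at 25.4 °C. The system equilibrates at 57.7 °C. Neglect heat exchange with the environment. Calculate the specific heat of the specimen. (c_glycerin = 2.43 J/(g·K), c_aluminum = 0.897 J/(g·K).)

c ≈ 0.584 J/(g·K)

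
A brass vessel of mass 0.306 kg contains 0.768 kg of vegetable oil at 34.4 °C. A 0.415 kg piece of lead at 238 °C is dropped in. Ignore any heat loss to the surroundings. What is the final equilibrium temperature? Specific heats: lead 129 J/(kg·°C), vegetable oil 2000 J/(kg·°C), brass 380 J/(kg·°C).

T_f ≈ 40.8 °C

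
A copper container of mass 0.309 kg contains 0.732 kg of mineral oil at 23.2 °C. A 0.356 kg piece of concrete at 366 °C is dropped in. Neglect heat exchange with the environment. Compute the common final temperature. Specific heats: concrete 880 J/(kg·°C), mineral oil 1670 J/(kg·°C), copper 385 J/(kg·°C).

T_f ≈ 88.1 °C

Let T be the final temperature. ΣQ_i = 0:
0.356·880·(T − 366) + 0.732·1670·(T − 23.2) + 0.309·385·(T − 23.2) = 0
313.28(T − 366) + 1222.4(T − 23.2) + 118.97(T − 23.2) = 0
1654.7 T = 145781
T = 145781 / 1654.7 = 88.1 °C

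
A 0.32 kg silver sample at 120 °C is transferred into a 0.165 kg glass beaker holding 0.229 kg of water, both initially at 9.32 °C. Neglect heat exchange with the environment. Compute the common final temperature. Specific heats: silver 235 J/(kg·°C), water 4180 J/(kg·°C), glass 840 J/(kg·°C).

T_f ≈ 16.4 °C

Setting the total heat transfer to zero:
0.32·235·(T − 120) + 0.229·4180·(T − 9.32) + 0.165·840·(T − 9.32) = 0
75.2(T − 120) + 957.22(T − 9.32) + 138.6(T − 9.32) = 0
(75.2 + 957.22 + 138.6) T = 75.2·120 + 957.22·9.32 + 138.6·9.32
T = 19237 / 1171 = 16.4 °C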